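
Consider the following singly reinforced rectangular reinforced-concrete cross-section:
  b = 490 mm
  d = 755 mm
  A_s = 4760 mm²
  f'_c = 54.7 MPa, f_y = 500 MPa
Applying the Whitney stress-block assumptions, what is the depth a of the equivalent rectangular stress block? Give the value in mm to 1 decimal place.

a ≈ 104.5 mm

T = A_s f_y = 4760 × 500 = 2380000 N = 2380 kN.
Setting C = 0.85 f'_c a b equal to T: a = 2380000/(0.85 × 54.7 × 490) = 104.5 mm.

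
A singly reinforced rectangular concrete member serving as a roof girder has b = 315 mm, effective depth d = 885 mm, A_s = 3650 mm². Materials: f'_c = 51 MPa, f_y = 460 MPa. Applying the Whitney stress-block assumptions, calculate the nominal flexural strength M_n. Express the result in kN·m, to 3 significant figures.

M_n ≈ 1380 kN·m

T = A_s f_y = 3650 × 460 = 1679000 N = 1679 kN.
From C = T: a = T/(0.85 f'_c b) = 1679000/(0.85 × 51 × 315) = 122.96 mm.
M_n = T(d − a/2) = 1679 kN × (885 − 61.48) mm = 1382.69 kN·m.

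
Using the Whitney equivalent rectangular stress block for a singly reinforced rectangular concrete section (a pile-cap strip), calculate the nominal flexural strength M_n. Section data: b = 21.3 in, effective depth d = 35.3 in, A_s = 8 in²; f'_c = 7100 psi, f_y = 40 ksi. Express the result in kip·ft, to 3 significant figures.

M_n ≈ 908 kip·ft

T = A_s f_y = 8 × 40 = 320 kips.
a = T/(0.85 f'_c b) = 320/(0.85 × 7.1 × 21.3) = 2.489 in.
M_n = T(d − a/2) = 320 × (35.3 − 1.2445) = 10897.8 kip·in = 10897.8/12 = 908.15 kip·ft.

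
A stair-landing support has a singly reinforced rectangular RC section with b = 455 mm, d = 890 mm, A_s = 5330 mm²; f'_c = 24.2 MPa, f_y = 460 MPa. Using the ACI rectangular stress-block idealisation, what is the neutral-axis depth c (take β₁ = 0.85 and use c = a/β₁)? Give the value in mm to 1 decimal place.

c ≈ 308.2 mm

T = A_s f_y = 5330 × 460 = 2451800 N = 2451.8 kN.
Setting C = 0.85 f'_c a b equal to T: a = 2451800/(0.85 × 24.2 × 455) = 261.963 mm.
With β₁ = 0.85, c = a/β₁ = 261.963/0.85 = 308.2 mm.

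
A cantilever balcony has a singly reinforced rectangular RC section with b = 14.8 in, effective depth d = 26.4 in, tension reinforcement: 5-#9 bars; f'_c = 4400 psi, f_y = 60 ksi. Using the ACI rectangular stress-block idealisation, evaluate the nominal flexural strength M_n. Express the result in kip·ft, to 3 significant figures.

A_s = 5 × 1 = 5 in².
T = A_s f_y = 5 × 60 = 300 kips.
a = T/(0.85 f'_c b) = 300/(0.85 × 4.4 × 14.8) = 5.420 in.
M_n = T(d − a/2) = 300 × (26.4 − 2.71) = 7107.0 kip·in = 7107.0/12 = 592.25 kip·ft.

M_n ≈ 592 kip·ft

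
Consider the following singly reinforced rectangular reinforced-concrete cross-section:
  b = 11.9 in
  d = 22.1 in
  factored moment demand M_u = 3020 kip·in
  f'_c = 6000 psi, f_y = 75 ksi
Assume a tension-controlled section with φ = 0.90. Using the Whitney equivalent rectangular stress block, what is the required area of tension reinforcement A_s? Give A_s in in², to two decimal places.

M_n = M_u/φ = 3020/0.90 = 3355.56 kip·in.
From M_n = 0.85 f'_c a b (d − a/2):
a = d − √(d² − 2M_n/(0.85 f'_c b)) = 22.1 − √(22.1² − 2 × 3355.56/(0.85 × 6 × 11.9)) = 2.662 in.
A_s = 0.85 f'_c a b / f_y = 0.85 × 6 × 2.662 × 11.9 / 75 = 2.154 in².

A_s ≈ 2.15 in²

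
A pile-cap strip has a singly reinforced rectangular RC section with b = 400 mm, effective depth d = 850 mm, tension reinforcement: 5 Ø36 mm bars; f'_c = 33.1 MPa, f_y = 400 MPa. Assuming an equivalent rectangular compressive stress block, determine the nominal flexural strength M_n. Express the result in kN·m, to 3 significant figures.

M_n ≈ 1550 kN·m

A_s = 5 × 1018 = 5090 mm².
T = A_s f_y = 5090 × 400 = 2036000 N = 2036 kN.
From C = T: a = T/(0.85 f'_c b) = 2036000/(0.85 × 33.1 × 400) = 180.91 mm.
M_n = T(d − a/2) = 2036 kN × (850 − 90.455) mm = 1546.43 kN·m.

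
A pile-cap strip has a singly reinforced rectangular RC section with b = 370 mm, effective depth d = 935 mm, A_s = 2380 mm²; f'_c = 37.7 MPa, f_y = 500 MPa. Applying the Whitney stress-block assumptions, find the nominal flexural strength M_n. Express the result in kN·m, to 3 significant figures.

M_n ≈ 1050 kN·m

T = A_s f_y = 2380 × 500 = 1190000 N = 1190 kN.
From C = T: a = T/(0.85 f'_c b) = 1190000/(0.85 × 37.7 × 370) = 100.37 mm.
M_n = T(d − a/2) = 1190 kN × (935 − 50.185) mm = 1052.93 kN·m.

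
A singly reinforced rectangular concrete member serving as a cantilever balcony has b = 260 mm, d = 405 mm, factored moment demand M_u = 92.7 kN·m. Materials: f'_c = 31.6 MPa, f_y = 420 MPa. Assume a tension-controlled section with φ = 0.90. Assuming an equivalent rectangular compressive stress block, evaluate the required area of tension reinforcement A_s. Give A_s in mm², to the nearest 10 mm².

A_s ≈ 640 mm²

M_n = M_u/φ = 92.7/0.90 = 103 kN·m.
With M_n = 0.85 f'_c a b (d − a/2), solve the quadratic for a:
a = d − √(d² − 2M_n/(0.85 f'_c b)) = 405 − √(405² − 2 × 103×10⁶/(0.85 × 31.6 × 260)) = 38.22 mm.
A_s = 0.85 f'_c a b / f_y = 0.85 × 31.6 × 38.22 × 260 / 420 = 635.5 mm².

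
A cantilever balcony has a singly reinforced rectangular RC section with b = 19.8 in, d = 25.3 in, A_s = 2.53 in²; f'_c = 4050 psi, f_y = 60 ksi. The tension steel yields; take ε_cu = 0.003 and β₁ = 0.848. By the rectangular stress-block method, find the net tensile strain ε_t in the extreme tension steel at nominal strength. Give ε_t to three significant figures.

ε_t ≈ 0.0259

a = A_s f_y/(0.85 f'_c b) = 2.227 in.
β₁ = 0.848, so c = a/β₁ = 2.227/0.848 = 2.626 in.
From the linear strain diagram with ε_cu = 0.003: ε_t = 0.003 (d − c)/c = 0.003 × (25.3 − 2.626)/2.626 = 0.0259.
Since ε_t ≥ 0.005, the section is tension-controlled.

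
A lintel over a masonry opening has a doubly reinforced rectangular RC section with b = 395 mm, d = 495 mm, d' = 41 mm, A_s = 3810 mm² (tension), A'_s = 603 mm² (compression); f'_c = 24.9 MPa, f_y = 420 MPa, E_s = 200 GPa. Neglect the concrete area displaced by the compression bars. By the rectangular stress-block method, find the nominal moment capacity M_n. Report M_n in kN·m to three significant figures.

M_n ≈ 673 kN·m

Assume both tension and compression steel yield.
Net tension couple steel: A_s − A'_s = 3207 mm².
a = (A_s − A'_s) f_y / (0.85 f'_c b) = 1346940/(0.85 × 24.9 × 395) = 161.11 mm.
c = a/β₁ = 161.11/0.85 = 189.54 mm; ε'_s = 0.003(c − d')/c = 0.0024 ≥ f_y/E_s = 0.0021, so compression steel does yield.
M_n = (A_s − A'_s) f_y (d − a/2) + A'_s f_y (d − d') = [1346940 × (495 − 80.555) + 253260 × (495 − 41)] × 10⁻⁶ = 558.23 + 114.98 = 673.21 kN·m.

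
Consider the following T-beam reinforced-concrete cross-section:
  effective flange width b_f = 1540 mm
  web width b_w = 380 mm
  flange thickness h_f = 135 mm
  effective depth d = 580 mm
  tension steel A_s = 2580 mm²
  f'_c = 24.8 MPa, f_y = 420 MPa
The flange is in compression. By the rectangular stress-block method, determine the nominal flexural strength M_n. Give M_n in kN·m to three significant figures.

Tension: T = A_s f_y = 2580 × 420 = 1083600 N.
Try a within the flange: a = T/(0.85 f'_c b_f) = 1083600/(0.85 × 24.8 × 1540) = 33.38 mm.
Since a = 33.38 ≤ h_f = 135 mm, the stress block lies entirely in the flange; analyse as a rectangular beam of width b_f.
M_n = T(d − a/2) = 1083600 × (580 − 16.69) = 610.40 × 10⁶ N·mm.
M_n = 610.40 kN·m.

M_n ≈ 610 kN·m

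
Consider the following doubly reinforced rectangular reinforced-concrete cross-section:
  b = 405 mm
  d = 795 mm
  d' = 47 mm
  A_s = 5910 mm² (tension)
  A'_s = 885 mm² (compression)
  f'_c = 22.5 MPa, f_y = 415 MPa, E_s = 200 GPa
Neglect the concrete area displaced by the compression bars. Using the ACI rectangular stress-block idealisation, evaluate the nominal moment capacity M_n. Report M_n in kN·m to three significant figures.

M_n ≈ 1650 kN·m

Assume both tension and compression steel yield.
Net tension couple steel: A_s − A'_s = 5025 mm².
a = (A_s − A'_s) f_y / (0.85 f'_c b) = 2085375/(0.85 × 22.5 × 405) = 269.23 mm.
c = a/β₁ = 269.23/0.85 = 316.74 mm; ε'_s = 0.003(c − d')/c = 0.0026 ≥ f_y/E_s = 0.0021, so compression steel does yield.
M_n = (A_s − A'_s) f_y (d − a/2) + A'_s f_y (d − d') = [2085375 × (795 − 134.615) + 367275 × (795 − 47)] × 10⁻⁶ = 1377.15 + 274.72 = 1651.87 kN·m.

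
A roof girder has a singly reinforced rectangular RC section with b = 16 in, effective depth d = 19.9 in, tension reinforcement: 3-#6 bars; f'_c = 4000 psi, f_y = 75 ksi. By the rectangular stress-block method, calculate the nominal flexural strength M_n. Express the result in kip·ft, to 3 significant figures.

M_n ≈ 157 kip·ft

A_s = 3 × 0.44 = 1.32 in².
T = A_s f_y = 1.32 × 75 = 99 kips.
a = T/(0.85 f'_c b) = 99/(0.85 × 4 × 16) = 1.820 in.
M_n = T(d − a/2) = 99 × (19.9 − 0.91) = 1880.0 kip·in = 1880.0/12 = 156.67 kip·ft.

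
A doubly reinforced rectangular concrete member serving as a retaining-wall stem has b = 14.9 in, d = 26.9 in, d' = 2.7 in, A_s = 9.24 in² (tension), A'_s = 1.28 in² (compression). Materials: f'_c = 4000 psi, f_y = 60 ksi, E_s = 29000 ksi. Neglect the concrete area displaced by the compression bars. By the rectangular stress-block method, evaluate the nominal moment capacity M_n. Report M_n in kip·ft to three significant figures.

Assume both steels yield.
a = (A_s − A'_s) f_y/(0.85 f'_c b) = (9.24 − 1.28) × 60/(0.85 × 4 × 14.9) = 9.428 in.
c = a/β₁ = 9.428/0.85 = 11.092 in; ε'_s = 0.003(c − d')/c = 0.0023 ≥ ε_y = 0.0021, so the compression steel yields.
M_n = (A_s − A'_s) f_y (d − a/2) + A'_s f_y (d − d') = 477.6 × (26.9 − 4.714) + 76.8 × (26.9 − 2.7) = 10596.0 + 1858.6 = 12454.6 kip·in = 12454.6/12 = 1037.88 kip·ft.

M_n ≈ 1040 kip·ft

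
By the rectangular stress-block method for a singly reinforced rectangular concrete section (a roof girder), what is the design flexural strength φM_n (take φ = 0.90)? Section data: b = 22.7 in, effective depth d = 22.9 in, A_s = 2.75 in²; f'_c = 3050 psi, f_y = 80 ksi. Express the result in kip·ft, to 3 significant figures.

φM_n ≈ 347 kip·ft

T = A_s f_y = 2.75 × 80 = 220 kips.
a = T/(0.85 f'_c b) = 220/(0.85 × 3.05 × 22.7) = 3.738 in.
M_n = T(d − a/2) = 220 × (22.9 − 1.869) = 4626.8 kip·in = 4626.8/12 = 385.57 kip·ft.
φM_n = 0.90 × 385.57 = 347.01 kip·ft.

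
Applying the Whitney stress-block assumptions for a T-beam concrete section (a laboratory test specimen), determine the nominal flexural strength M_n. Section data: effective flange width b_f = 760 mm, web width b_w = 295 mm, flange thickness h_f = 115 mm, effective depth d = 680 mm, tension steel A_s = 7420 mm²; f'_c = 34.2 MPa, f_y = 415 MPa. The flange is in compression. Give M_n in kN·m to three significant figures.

M_n ≈ 1870 kN·m

Tension: T = A_s f_y = 7420 × 415 = 3079300 N.
Try a within the flange: a = T/(0.85 f'_c b_f) = 3079300/(0.85 × 34.2 × 760) = 139.38 mm.
a = 139.38 > h_f = 115 mm: the block extends into the web. Split into flange-overhang and web parts.
C_f = 0.85 f'_c (b_f − b_w) h_f = 0.85 × 34.2 × (760 − 295) × 115 = 1554518 N.
Remaining web compression depth: a_w = (T − C_f)/(0.85 f'_c b_w) = (3079300 − 1554518)/(0.85 × 34.2 × 295) = 177.80 mm.
M_n = C_f(d − h_f/2) + (T − C_f)(d − a_w/2) = 1554518 × (680 − 57.5) + 1524782 × (680 − 88.9) = 967.69 + 901.30 = 1868.99 × 10⁶ N·mm.
M_n = 1868.99 kN·m.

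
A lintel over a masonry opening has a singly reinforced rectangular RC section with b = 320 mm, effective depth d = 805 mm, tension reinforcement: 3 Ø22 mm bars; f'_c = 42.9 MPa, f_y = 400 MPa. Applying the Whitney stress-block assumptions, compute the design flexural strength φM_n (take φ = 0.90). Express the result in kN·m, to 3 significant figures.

φM_n ≈ 322 kN·m

A_s = 3 × 380 = 1140 mm².
T = A_s f_y = 1140 × 400 = 456000 N = 456 kN.
From C = T: a = T/(0.85 f'_c b) = 456000/(0.85 × 42.9 × 320) = 39.08 mm.
M_n = T(d − a/2) = 456 kN × (805 − 19.54) mm = 358.17 kN·m.
φM_n = 0.90 × 358.17 = 322.35 kN·m.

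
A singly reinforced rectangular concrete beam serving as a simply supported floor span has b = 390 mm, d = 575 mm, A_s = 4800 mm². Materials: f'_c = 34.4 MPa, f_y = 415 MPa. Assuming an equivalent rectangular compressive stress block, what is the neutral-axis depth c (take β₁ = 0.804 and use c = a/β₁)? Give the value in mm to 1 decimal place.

c ≈ 217.3 mm

T = A_s f_y = 4800 × 415 = 1992000 N = 1992 kN.
Setting C = 0.85 f'_c a b equal to T: a = 1992000/(0.85 × 34.4 × 390) = 174.682 mm.
With β₁ = 0.804, c = a/β₁ = 174.682/0.804 = 217.3 mm.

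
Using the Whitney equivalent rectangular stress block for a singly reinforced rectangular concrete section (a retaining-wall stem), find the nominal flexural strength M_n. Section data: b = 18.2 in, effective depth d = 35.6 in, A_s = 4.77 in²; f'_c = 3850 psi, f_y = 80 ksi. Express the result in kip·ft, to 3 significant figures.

T = A_s f_y = 4.77 × 80 = 381.6 kips.
a = T/(0.85 f'_c b) = 381.6/(0.85 × 3.85 × 18.2) = 6.407 in.
M_n = T(d − a/2) = 381.6 × (35.6 − 3.2035) = 12362.5 kip·in = 12362.5/12 = 1030.21 kip·ft.

M_n ≈ 1030 kip·ft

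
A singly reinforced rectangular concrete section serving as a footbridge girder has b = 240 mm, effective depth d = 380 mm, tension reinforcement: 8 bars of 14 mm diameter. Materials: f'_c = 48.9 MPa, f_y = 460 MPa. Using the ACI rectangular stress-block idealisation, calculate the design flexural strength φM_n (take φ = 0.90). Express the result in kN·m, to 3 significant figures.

φM_n ≈ 179 kN·m

A_s = 8 × 154 = 1232 mm².
T = A_s f_y = 1232 × 460 = 566720 N = 566.72 kN.
From C = T: a = T/(0.85 f'_c b) = 566720/(0.85 × 48.9 × 240) = 56.81 mm.
M_n = T(d − a/2) = 566.72 kN × (380 − 28.405) mm = 199.26 kN·m.
φM_n = 0.90 × 199.26 = 179.33 kN·m.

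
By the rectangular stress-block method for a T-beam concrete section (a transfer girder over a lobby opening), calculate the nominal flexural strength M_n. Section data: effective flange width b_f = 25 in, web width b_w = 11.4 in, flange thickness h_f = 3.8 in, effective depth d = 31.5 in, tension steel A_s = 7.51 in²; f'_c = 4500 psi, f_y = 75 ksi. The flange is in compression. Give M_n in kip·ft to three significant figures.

Tension: T = A_s f_y = 7.51 × 75 = 563.25 kips.
Try a within the flange: a = T/(0.85 f'_c b_f) = 563.25/(0.85 × 4.5 × 25) = 5.890 in.
a = 5.890 > h_f = 3.8 in: the block extends into the web. Split into flange-overhang and web parts.
C_f = 0.85 f'_c (b_f − b_w) h_f = 0.85 × 4.5 × (25 − 11.4) × 3.8 = 197.7 kips.
Remaining web compression depth: a_w = (T − C_f)/(0.85 f'_c b_w) = (563.25 − 197.7)/(0.85 × 4.5 × 11.4) = 8.383 in.
M_n = C_f(d − h_f/2) + (T − C_f)(d − a_w/2) = 197.7 × (31.5 − 1.9) + 365.55 × (31.5 − 4.1915) = 5851.9 + 9982.6 = 15834.5 kip·in.
M_n = 15834.5/12 = 1319.54 kip·ft.

M_n ≈ 1320 kip·ft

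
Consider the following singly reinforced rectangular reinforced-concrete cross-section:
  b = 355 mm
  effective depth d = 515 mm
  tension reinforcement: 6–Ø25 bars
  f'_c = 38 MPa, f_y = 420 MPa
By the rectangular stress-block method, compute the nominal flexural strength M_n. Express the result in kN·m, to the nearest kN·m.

M_n ≈ 570 kN·m

A_s = 6 × 491 = 2946 mm².
T = A_s f_y = 2946 × 420 = 1237320 N = 1237.32 kN.
From C = T: a = T/(0.85 f'_c b) = 1237320/(0.85 × 38 × 355) = 107.91 mm.
M_n = T(d − a/2) = 1237.32 kN × (515 − 53.955) mm = 570.46 kN·m.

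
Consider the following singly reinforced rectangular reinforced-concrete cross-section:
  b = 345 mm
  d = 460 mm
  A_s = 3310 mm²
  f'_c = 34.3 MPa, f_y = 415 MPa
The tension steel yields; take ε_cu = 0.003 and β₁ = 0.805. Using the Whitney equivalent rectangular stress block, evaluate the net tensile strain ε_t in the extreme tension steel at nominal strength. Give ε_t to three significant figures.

a = A_s f_y/(0.85 f'_c b) = 136.57 mm.
β₁ = 0.805, so c = a/β₁ = 136.57/0.805 = 169.65 mm.
From the linear strain diagram with ε_cu = 0.003: ε_t = 0.003 (d − c)/c = 0.003 × (460 − 169.65)/169.65 = 0.00513.
Since ε_t ≥ 0.005, the section is tension-controlled.

ε_t ≈ 0.00513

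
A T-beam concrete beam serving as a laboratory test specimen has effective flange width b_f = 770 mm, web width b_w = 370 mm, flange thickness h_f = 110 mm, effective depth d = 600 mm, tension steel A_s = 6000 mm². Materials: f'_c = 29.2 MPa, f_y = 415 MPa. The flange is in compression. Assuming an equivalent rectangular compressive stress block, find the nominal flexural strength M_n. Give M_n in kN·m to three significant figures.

M_n ≈ 1330 kN·m

Tension: T = A_s f_y = 6000 × 415 = 2490000 N.
Try a within the flange: a = T/(0.85 f'_c b_f) = 2490000/(0.85 × 29.2 × 770) = 130.29 mm.
a = 130.29 > h_f = 110 mm: the block extends into the web. Split into flange-overhang and web parts.
C_f = 0.85 f'_c (b_f − b_w) h_f = 0.85 × 29.2 × (770 − 370) × 110 = 1092080 N.
Remaining web compression depth: a_w = (T − C_f)/(0.85 f'_c b_w) = (2490000 − 1092080)/(0.85 × 29.2 × 370) = 152.22 mm.
M_n = C_f(d − h_f/2) + (T − C_f)(d − a_w/2) = 1092080 × (600 − 55) + 1397920 × (600 − 76.11) = 595.18 + 732.36 = 1327.54 × 10⁶ N·mm.
M_n = 1327.54 kN·m.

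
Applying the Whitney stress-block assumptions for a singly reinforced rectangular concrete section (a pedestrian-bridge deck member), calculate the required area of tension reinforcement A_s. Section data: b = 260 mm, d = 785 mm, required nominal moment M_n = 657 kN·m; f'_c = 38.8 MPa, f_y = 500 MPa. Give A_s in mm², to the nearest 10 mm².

With M_n = 0.85 f'_c a b (d − a/2), solve the quadratic for a:
a = d − √(d² − 2M_n/(0.85 f'_c b)) = 785 − √(785² − 2 × 657×10⁶/(0.85 × 38.8 × 260)) = 104.57 mm.
A_s = 0.85 f'_c a b / f_y = 0.85 × 38.8 × 104.57 × 260 / 500 = 1793.3 mm².

A_s ≈ 1790 mm²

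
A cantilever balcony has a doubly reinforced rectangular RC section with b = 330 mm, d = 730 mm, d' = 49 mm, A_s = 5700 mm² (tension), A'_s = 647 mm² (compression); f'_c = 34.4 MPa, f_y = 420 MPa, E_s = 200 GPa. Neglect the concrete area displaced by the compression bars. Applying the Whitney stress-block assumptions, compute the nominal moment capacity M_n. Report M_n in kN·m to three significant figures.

M_n ≈ 1500 kN·m

Assume both tension and compression steel yield.
Net tension couple steel: A_s − A'_s = 5053 mm².
a = (A_s − A'_s) f_y / (0.85 f'_c b) = 2122260/(0.85 × 34.4 × 330) = 219.94 mm.
c = a/β₁ = 219.94/0.804 = 273.56 mm; ε'_s = 0.003(c − d')/c = 0.0025 ≥ f_y/E_s = 0.0021, so compression steel does yield.
M_n = (A_s − A'_s) f_y (d − a/2) + A'_s f_y (d − d') = [2122260 × (730 − 109.97) + 271740 × (730 − 49)] × 10⁻⁶ = 1315.86 + 185.05 = 1500.91 kN·m.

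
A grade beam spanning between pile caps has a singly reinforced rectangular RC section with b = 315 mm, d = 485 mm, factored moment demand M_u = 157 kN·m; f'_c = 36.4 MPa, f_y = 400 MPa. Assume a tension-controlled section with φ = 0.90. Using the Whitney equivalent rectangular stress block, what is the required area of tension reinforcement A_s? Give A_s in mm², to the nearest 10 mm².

A_s ≈ 940 mm²

M_n = M_u/φ = 157/0.90 = 174.444 kN·m.
With M_n = 0.85 f'_c a b (d − a/2), solve the quadratic for a:
a = d − √(d² − 2M_n/(0.85 f'_c b)) = 485 − √(485² − 2 × 174.444×10⁶/(0.85 × 36.4 × 315)) = 38.43 mm.
A_s = 0.85 f'_c a b / f_y = 0.85 × 36.4 × 38.43 × 315 / 400 = 936.4 mm².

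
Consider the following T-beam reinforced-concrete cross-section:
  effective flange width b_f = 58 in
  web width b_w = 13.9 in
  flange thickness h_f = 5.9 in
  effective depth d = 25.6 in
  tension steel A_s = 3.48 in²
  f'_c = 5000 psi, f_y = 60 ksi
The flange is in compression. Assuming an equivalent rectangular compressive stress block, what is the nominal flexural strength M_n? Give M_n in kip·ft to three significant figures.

Tension: T = A_s f_y = 3.48 × 60 = 208.8 kips.
Try a within the flange: a = T/(0.85 f'_c b_f) = 208.8/(0.85 × 5 × 58) = 0.847 in.
Since a = 0.847 ≤ h_f = 5.9 in, the stress block lies entirely in the flange; analyse as a rectangular beam of width b_f.
M_n = T(d − a/2) = 208.8 × (25.6 − 0.4235) = 5256.9 kip·in.
M_n = 5256.9/12 = 438.08 kip·ft.

M_n ≈ 438 kip·ft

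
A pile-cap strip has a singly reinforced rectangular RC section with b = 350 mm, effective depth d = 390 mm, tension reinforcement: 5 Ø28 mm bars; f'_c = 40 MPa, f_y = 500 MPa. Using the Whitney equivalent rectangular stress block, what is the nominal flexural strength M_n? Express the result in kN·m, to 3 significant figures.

M_n ≈ 501 kN·m

A_s = 5 × 616 = 3080 mm².
T = A_s f_y = 3080 × 500 = 1540000 N = 1540 kN.
From C = T: a = T/(0.85 f'_c b) = 1540000/(0.85 × 40 × 350) = 129.41 mm.
M_n = T(d − a/2) = 1540 kN × (390 − 64.705) mm = 500.95 kN·m.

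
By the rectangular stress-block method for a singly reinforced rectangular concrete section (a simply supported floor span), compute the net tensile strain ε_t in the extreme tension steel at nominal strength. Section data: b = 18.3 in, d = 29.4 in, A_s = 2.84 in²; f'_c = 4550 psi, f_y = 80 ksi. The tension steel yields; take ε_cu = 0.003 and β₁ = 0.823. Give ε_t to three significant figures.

ε_t ≈ 0.0196

a = A_s f_y/(0.85 f'_c b) = 3.210 in.
β₁ = 0.823, so c = a/β₁ = 3.210/0.823 = 3.900 in.
From the linear strain diagram with ε_cu = 0.003: ε_t = 0.003 (d − c)/c = 0.003 × (29.4 − 3.900)/3.900 = 0.0196.
Since ε_t ≥ 0.005, the section is tension-controlled.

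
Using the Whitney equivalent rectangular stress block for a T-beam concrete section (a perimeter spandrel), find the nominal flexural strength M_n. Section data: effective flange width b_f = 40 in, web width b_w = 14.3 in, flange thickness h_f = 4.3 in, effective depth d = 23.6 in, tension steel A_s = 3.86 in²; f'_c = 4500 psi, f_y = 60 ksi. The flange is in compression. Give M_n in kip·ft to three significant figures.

M_n ≈ 441 kip·ft

Tension: T = A_s f_y = 3.86 × 60 = 231.6 kips.
Try a within the flange: a = T/(0.85 f'_c b_f) = 231.6/(0.85 × 4.5 × 40) = 1.514 in.
Since a = 1.514 ≤ h_f = 4.3 in, the stress block lies entirely in the flange; analyse as a rectangular beam of width b_f.
M_n = T(d − a/2) = 231.6 × (23.6 − 0.757) = 5290.4 kip·in.
M_n = 5290.4/12 = 440.87 kip·ft.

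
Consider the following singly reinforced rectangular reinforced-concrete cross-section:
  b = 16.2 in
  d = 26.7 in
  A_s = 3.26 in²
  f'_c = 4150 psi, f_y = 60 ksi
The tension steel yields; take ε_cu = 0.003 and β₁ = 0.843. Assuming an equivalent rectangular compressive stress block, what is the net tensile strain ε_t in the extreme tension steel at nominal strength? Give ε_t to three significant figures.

ε_t ≈ 0.0167

a = A_s f_y/(0.85 f'_c b) = 3.423 in.
β₁ = 0.843, so c = a/β₁ = 3.423/0.843 = 4.060 in.
From the linear strain diagram with ε_cu = 0.003: ε_t = 0.003 (d − c)/c = 0.003 × (26.7 − 4.060)/4.060 = 0.0167.
Since ε_t ≥ 0.005, the section is tension-controlled.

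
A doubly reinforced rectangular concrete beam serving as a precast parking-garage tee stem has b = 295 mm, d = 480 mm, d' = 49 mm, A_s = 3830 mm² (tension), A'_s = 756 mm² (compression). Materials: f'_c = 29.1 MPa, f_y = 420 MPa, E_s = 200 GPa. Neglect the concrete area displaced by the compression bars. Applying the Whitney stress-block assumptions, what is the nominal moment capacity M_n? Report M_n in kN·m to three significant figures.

Assume both tension and compression steel yield.
Net tension couple steel: A_s − A'_s = 3074 mm².
a = (A_s − A'_s) f_y / (0.85 f'_c b) = 1291080/(0.85 × 29.1 × 295) = 176.94 mm.
c = a/β₁ = 176.94/0.842 = 210.14 mm; ε'_s = 0.003(c − d')/c = 0.0023 ≥ f_y/E_s = 0.0021, so compression steel does yield.
M_n = (A_s − A'_s) f_y (d − a/2) + A'_s f_y (d − d') = [1291080 × (480 − 88.47) + 317520 × (480 − 49)] × 10⁻⁶ = 505.50 + 136.85 = 642.35 kN·m.

M_n ≈ 642 kN·m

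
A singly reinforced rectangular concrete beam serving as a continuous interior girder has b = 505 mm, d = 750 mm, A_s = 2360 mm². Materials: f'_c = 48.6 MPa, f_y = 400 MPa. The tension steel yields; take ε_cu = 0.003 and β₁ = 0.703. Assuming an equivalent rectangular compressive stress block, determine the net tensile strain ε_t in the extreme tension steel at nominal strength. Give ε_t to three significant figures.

ε_t ≈ 0.0320

a = A_s f_y/(0.85 f'_c b) = 45.25 mm.
β₁ = 0.703, so c = a/β₁ = 45.25/0.703 = 64.37 mm.
From the linear strain diagram with ε_cu = 0.003: ε_t = 0.003 (d − c)/c = 0.003 × (750 − 64.37)/64.37 = 0.0320.
Since ε_t ≥ 0.005, the section is tension-controlled.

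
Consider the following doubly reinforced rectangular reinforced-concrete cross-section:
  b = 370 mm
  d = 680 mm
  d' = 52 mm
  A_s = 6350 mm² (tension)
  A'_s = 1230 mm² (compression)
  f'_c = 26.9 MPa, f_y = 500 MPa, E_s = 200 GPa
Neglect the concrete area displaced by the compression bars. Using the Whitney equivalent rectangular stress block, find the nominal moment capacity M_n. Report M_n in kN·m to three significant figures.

Assume both tension and compression steel yield.
Net tension couple steel: A_s − A'_s = 5120 mm².
a = (A_s − A'_s) f_y / (0.85 f'_c b) = 2560000/(0.85 × 26.9 × 370) = 302.60 mm.
c = a/β₁ = 302.60/0.85 = 356.00 mm; ε'_s = 0.003(c − d')/c = 0.0026 ≥ f_y/E_s = 0.0025, so compression steel does yield.
M_n = (A_s − A'_s) f_y (d − a/2) + A'_s f_y (d − d') = [2560000 × (680 − 151.3) + 615000 × (680 − 52)] × 10⁻⁶ = 1353.47 + 386.22 = 1739.69 kN·m.

M_n ≈ 1740 kN·m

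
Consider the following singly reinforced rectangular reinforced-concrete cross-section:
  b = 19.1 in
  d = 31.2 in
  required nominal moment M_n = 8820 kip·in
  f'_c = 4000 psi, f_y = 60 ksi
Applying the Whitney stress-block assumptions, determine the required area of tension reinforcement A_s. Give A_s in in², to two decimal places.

A_s ≈ 5.10 in²

From M_n = 0.85 f'_c a b (d − a/2):
a = d − √(d² − 2M_n/(0.85 f'_c b)) = 31.2 − √(31.2² − 2 × 8820/(0.85 × 4 × 19.1)) = 4.708 in.
A_s = 0.85 f'_c a b / f_y = 0.85 × 4 × 4.708 × 19.1 / 60 = 5.096 in².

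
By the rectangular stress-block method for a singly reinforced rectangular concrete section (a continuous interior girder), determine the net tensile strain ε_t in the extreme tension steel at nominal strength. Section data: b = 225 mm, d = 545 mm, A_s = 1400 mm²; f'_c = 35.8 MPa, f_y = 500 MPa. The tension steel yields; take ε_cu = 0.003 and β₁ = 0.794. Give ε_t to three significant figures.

a = A_s f_y/(0.85 f'_c b) = 102.24 mm.
β₁ = 0.794, so c = a/β₁ = 102.24/0.794 = 128.77 mm.
From the linear strain diagram with ε_cu = 0.003: ε_t = 0.003 (d − c)/c = 0.003 × (545 − 128.77)/128.77 = 0.00970.
Since ε_t ≥ 0.005, the section is tension-controlled.

ε_t ≈ 0.00970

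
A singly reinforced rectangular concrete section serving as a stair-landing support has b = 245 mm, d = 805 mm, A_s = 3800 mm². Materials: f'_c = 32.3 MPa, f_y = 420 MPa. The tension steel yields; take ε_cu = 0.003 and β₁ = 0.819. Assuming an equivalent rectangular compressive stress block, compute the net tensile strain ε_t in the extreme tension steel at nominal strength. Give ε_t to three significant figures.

ε_t ≈ 0.00534

a = A_s f_y/(0.85 f'_c b) = 237.27 mm.
β₁ = 0.819, so c = a/β₁ = 237.27/0.819 = 289.71 mm.
From the linear strain diagram with ε_cu = 0.003: ε_t = 0.003 (d − c)/c = 0.003 × (805 − 289.71)/289.71 = 0.00534.
Since ε_t ≥ 0.005, the section is tension-controlled.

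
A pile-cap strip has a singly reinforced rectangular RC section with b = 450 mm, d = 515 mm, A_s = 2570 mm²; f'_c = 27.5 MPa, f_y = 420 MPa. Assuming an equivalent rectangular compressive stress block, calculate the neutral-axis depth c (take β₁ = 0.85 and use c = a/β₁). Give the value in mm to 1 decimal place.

c ≈ 120.7 mm

T = A_s f_y = 2570 × 420 = 1079400 N = 1079.4 kN.
Setting C = 0.85 f'_c a b equal to T: a = 1079400/(0.85 × 27.5 × 450) = 102.617 mm.
With β₁ = 0.85, c = a/β₁ = 102.617/0.85 = 120.7 mm.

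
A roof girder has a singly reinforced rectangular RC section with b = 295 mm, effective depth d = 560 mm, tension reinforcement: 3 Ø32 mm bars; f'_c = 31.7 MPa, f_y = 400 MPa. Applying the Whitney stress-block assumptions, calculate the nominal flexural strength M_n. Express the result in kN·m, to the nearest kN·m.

A_s = 3 × 804 = 2412 mm².
T = A_s f_y = 2412 × 400 = 964800 N = 964.8 kN.
From C = T: a = T/(0.85 f'_c b) = 964800/(0.85 × 31.7 × 295) = 121.38 mm.
M_n = T(d − a/2) = 964.8 kN × (560 − 60.69) mm = 481.73 kN·m.

M_n ≈ 482 kN·m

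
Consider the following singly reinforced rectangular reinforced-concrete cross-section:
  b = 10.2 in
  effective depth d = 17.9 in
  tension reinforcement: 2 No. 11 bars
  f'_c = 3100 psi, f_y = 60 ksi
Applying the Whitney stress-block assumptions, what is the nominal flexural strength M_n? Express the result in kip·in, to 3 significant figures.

A_s = 2 × 1.56 = 3.12 in².
T = A_s f_y = 3.12 × 60 = 187.2 kips.
a = T/(0.85 f'_c b) = 187.2/(0.85 × 3.1 × 10.2) = 6.965 in.
M_n = T(d − a/2) = 187.2 × (17.9 − 3.4825) = 2699.0 kip·in.

M_n ≈ 2700 kip·in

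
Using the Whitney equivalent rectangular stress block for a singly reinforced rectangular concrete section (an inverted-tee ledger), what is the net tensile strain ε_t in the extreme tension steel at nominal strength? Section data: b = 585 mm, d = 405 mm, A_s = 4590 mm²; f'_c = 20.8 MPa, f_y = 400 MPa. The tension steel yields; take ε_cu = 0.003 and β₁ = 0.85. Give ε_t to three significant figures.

ε_t ≈ 0.00282

a = A_s f_y/(0.85 f'_c b) = 177.51 mm.
β₁ = 0.85, so c = a/β₁ = 177.51/0.85 = 208.84 mm.
From the linear strain diagram with ε_cu = 0.003: ε_t = 0.003 (d − c)/c = 0.003 × (405 − 208.84)/208.84 = 0.00282.
ε_t < 0.004 — the section is over-reinforced for flexure under ACI limits.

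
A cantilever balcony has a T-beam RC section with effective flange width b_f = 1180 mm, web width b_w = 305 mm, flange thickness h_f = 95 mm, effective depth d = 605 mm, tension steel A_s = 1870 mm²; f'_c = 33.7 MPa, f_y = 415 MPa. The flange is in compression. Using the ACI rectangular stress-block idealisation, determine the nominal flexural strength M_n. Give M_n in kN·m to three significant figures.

Tension: T = A_s f_y = 1870 × 415 = 776050 N.
Try a within the flange: a = T/(0.85 f'_c b_f) = 776050/(0.85 × 33.7 × 1180) = 22.96 mm.
Since a = 22.96 ≤ h_f = 95 mm, the stress block lies entirely in the flange; analyse as a rectangular beam of width b_f.
M_n = T(d − a/2) = 776050 × (605 − 11.48) = 460.60 × 10⁶ N·mm.
M_n = 460.60 kN·m.

M_n ≈ 461 kN·m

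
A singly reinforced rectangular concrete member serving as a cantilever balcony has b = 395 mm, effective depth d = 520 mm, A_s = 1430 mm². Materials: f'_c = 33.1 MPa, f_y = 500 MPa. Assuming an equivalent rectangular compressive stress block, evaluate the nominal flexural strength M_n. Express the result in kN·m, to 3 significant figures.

M_n ≈ 349 kN·m

T = A_s f_y = 1430 × 500 = 715000 N = 715 kN.
From C = T: a = T/(0.85 f'_c b) = 715000/(0.85 × 33.1 × 395) = 64.34 mm.
M_n = T(d − a/2) = 715 kN × (520 − 32.17) mm = 348.80 kN·m.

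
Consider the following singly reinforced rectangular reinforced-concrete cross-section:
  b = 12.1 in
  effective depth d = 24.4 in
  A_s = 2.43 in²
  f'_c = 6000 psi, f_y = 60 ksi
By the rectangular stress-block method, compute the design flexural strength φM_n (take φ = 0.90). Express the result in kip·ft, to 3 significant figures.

T = A_s f_y = 2.43 × 60 = 145.8 kips.
a = T/(0.85 f'_c b) = 145.8/(0.85 × 6 × 12.1) = 2.363 in.
M_n = T(d − a/2) = 145.8 × (24.4 − 1.1815) = 3385.3 kip·in = 3385.3/12 = 282.11 kip·ft.
φM_n = 0.90 × 282.11 = 253.90 kip·ft.

φM_n ≈ 254 kip·ft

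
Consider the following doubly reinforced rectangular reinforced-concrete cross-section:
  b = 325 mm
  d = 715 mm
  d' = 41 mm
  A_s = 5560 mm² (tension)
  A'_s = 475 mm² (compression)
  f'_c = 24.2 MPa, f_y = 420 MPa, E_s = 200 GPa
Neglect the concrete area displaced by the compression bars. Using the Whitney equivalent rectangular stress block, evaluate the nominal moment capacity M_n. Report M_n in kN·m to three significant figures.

M_n ≈ 1320 kN·m

Assume both tension and compression steel yield.
Net tension couple steel: A_s − A'_s = 5085 mm².
a = (A_s − A'_s) f_y / (0.85 f'_c b) = 2135700/(0.85 × 24.2 × 325) = 319.46 mm.
c = a/β₁ = 319.46/0.85 = 375.84 mm; ε'_s = 0.003(c − d')/c = 0.0027 ≥ f_y/E_s = 0.0021, so compression steel does yield.
M_n = (A_s − A'_s) f_y (d − a/2) + A'_s f_y (d − d') = [2135700 × (715 − 159.73) + 199500 × (715 − 41)] × 10⁻⁶ = 1185.89 + 134.46 = 1320.35 kN·m.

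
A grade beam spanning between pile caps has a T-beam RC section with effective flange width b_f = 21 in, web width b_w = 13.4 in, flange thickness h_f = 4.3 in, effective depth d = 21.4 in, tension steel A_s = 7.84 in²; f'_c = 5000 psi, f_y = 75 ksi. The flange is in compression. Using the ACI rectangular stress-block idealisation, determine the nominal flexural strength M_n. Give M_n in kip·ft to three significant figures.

M_n ≈ 876 kip·ft

Tension: T = A_s f_y = 7.84 × 75 = 588 kips.
Try a within the flange: a = T/(0.85 f'_c b_f) = 588/(0.85 × 5 × 21) = 6.588 in.
a = 6.588 > h_f = 4.3 in: the block extends into the web. Split into flange-overhang and web parts.
C_f = 0.85 f'_c (b_f − b_w) h_f = 0.85 × 5 × (21 − 13.4) × 4.3 = 138.9 kips.
Remaining web compression depth: a_w = (T − C_f)/(0.85 f'_c b_w) = (588 − 138.9)/(0.85 × 5 × 13.4) = 7.886 in.
M_n = C_f(d − h_f/2) + (T − C_f)(d − a_w/2) = 138.9 × (21.4 − 2.15) + 449.1 × (21.4 − 3.943) = 2673.8 + 7839.9 = 10513.7 kip·in.
M_n = 10513.7/12 = 876.14 kip·ft.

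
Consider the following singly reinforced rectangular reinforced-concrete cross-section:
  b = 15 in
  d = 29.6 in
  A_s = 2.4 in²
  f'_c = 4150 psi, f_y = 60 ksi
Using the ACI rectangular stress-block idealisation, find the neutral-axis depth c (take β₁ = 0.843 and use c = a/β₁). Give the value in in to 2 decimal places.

T = A_s f_y = 2.4 × 60 = 144 kips.
a = T/(0.85 f'_c b) = 144/(0.85 × 4.15 × 15) = 2.7215 in.
With β₁ = 0.843, c = a/β₁ = 2.7215/0.843 = 3.23 in.

c ≈ 3.23 in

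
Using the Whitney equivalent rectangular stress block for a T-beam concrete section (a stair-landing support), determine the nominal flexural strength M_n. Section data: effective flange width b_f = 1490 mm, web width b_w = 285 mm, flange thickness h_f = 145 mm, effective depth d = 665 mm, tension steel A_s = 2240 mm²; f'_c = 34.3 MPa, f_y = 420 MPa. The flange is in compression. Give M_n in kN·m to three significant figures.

Tension: T = A_s f_y = 2240 × 420 = 940800 N.
Try a within the flange: a = T/(0.85 f'_c b_f) = 940800/(0.85 × 34.3 × 1490) = 21.66 mm.
Since a = 21.66 ≤ h_f = 145 mm, the stress block lies entirely in the flange; analyse as a rectangular beam of width b_f.
M_n = T(d − a/2) = 940800 × (665 − 10.83) = 615.44 × 10⁶ N·mm.
M_n = 615.44 kN·m.

M_n ≈ 615 kN·m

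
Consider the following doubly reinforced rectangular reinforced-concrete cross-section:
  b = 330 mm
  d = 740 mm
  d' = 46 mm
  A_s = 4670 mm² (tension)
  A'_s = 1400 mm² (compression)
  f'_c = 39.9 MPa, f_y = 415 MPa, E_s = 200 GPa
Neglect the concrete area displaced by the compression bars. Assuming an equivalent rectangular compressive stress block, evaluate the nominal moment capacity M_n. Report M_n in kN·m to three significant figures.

Assume both tension and compression steel yield.
Net tension couple steel: A_s − A'_s = 3270 mm².
a = (A_s − A'_s) f_y / (0.85 f'_c b) = 1357050/(0.85 × 39.9 × 330) = 121.25 mm.
c = a/β₁ = 121.25/0.765 = 158.50 mm; ε'_s = 0.003(c − d')/c = 0.0021 ≥ f_y/E_s = 0.0021, so compression steel does yield.
M_n = (A_s − A'_s) f_y (d − a/2) + A'_s f_y (d − d') = [1357050 × (740 − 60.625) + 581000 × (740 − 46)] × 10⁻⁶ = 921.95 + 403.21 = 1325.16 kN·m.

M_n ≈ 1330 kN·m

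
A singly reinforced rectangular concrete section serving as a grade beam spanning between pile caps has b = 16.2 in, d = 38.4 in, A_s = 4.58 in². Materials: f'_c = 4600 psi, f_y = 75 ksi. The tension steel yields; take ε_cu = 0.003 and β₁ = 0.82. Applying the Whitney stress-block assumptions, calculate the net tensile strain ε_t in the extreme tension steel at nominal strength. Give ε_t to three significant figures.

ε_t ≈ 0.0144

a = A_s f_y/(0.85 f'_c b) = 5.423 in.
β₁ = 0.82, so c = a/β₁ = 5.423/0.82 = 6.613 in.
From the linear strain diagram with ε_cu = 0.003: ε_t = 0.003 (d − c)/c = 0.003 × (38.4 − 6.613)/6.613 = 0.0144.
Since ε_t ≥ 0.005, the section is tension-controlled.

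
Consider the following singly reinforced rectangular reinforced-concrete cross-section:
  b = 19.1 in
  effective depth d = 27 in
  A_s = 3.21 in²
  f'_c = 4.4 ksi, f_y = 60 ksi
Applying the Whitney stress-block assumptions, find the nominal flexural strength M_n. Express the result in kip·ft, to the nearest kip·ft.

T = A_s f_y = 3.21 × 60 = 192.6 kips.
a = T/(0.85 f'_c b) = 192.6/(0.85 × 4.4 × 19.1) = 2.696 in.
M_n = T(d − a/2) = 192.6 × (27 − 1.348) = 4940.6 kip·in = 4940.6/12 = 411.72 kip·ft.

M_n ≈ 412 kip·ft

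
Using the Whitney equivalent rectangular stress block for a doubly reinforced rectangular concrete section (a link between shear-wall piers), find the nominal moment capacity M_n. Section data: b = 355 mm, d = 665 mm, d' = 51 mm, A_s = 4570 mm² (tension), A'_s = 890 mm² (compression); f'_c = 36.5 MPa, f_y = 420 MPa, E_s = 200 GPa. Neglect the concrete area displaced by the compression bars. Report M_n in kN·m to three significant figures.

Assume both tension and compression steel yield.
Net tension couple steel: A_s − A'_s = 3680 mm².
a = (A_s − A'_s) f_y / (0.85 f'_c b) = 1545600/(0.85 × 36.5 × 355) = 140.33 mm.
c = a/β₁ = 140.33/0.789 = 177.86 mm; ε'_s = 0.003(c − d')/c = 0.0021 ≥ f_y/E_s = 0.0021, so compression steel does yield.
M_n = (A_s − A'_s) f_y (d − a/2) + A'_s f_y (d − d') = [1545600 × (665 − 70.165) + 373800 × (665 − 51)] × 10⁻⁶ = 919.38 + 229.51 = 1148.89 kN·m.

M_n ≈ 1150 kN·m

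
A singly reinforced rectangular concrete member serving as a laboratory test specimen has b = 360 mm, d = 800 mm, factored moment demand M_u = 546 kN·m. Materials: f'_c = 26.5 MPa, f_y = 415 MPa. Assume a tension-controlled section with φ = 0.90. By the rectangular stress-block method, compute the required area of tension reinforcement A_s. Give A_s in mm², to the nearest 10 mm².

A_s ≈ 1950 mm²

M_n = M_u/φ = 546/0.90 = 606.667 kN·m.
With M_n = 0.85 f'_c a b (d − a/2), solve the quadratic for a:
a = d − √(d² − 2M_n/(0.85 f'_c b)) = 800 − √(800² − 2 × 606.667×10⁶/(0.85 × 26.5 × 360)) = 99.73 mm.
A_s = 0.85 f'_c a b / f_y = 0.85 × 26.5 × 99.73 × 360 / 415 = 1948.7 mm².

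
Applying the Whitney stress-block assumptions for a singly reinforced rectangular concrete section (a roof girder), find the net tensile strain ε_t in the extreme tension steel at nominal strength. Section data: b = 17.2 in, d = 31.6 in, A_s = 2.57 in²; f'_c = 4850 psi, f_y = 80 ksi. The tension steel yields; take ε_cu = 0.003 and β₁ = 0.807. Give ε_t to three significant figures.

ε_t ≈ 0.0234

a = A_s f_y/(0.85 f'_c b) = 2.900 in.
β₁ = 0.807, so c = a/β₁ = 2.900/0.807 = 3.594 in.
From the linear strain diagram with ε_cu = 0.003: ε_t = 0.003 (d − c)/c = 0.003 × (31.6 − 3.594)/3.594 = 0.0234.
Since ε_t ≥ 0.005, the section is tension-controlled.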